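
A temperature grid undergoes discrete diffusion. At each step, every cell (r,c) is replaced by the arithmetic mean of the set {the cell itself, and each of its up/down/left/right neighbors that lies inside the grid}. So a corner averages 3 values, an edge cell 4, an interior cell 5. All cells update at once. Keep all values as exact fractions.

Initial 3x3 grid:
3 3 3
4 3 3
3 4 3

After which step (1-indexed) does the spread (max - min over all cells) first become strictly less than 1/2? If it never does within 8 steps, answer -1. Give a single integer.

Answer: 2

Derivation:
Step 1: max=11/3, min=3, spread=2/3
Step 2: max=273/80, min=3, spread=33/80
  -> spread < 1/2 first at step 2
Step 3: max=3677/1080, min=281/90, spread=61/216
Step 4: max=215839/64800, min=8461/2700, spread=511/2592
Step 5: max=12893933/3888000, min=114401/36000, spread=4309/31104
Step 6: max=767223751/233280000, min=15511237/4860000, spread=36295/373248
Step 7: max=45875570597/13996800000, min=3743335831/1166400000, spread=305773/4478976
Step 8: max=2742738670159/839808000000, min=37534575497/11664000000, spread=2575951/53747712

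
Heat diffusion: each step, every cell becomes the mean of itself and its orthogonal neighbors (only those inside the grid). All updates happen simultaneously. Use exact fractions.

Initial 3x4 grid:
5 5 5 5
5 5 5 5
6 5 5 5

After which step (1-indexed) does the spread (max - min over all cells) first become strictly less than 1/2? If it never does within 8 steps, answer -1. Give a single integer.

Answer: 1

Derivation:
Step 1: max=16/3, min=5, spread=1/3
  -> spread < 1/2 first at step 1
Step 2: max=95/18, min=5, spread=5/18
Step 3: max=1121/216, min=5, spread=41/216
Step 4: max=133817/25920, min=5, spread=4217/25920
Step 5: max=7985149/1555200, min=36079/7200, spread=38417/311040
Step 6: max=477760211/93312000, min=722597/144000, spread=1903471/18662400
Step 7: max=28594589089/5598720000, min=21715759/4320000, spread=18038617/223948800
Step 8: max=1712884182851/335923200000, min=1956926759/388800000, spread=883978523/13436928000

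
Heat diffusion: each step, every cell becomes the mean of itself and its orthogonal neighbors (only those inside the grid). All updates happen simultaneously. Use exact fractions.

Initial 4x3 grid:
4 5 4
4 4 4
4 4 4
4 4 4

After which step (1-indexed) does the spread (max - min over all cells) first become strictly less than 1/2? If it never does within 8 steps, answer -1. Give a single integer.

Step 1: max=13/3, min=4, spread=1/3
  -> spread < 1/2 first at step 1
Step 2: max=1027/240, min=4, spread=67/240
Step 3: max=9077/2160, min=4, spread=437/2160
Step 4: max=3613531/864000, min=4009/1000, spread=29951/172800
Step 5: max=32319821/7776000, min=13579/3375, spread=206761/1555200
Step 6: max=12897795571/3110400000, min=21765671/5400000, spread=14430763/124416000
Step 7: max=771603741689/186624000000, min=1745652727/432000000, spread=139854109/1492992000
Step 8: max=46212231890251/11197440000000, min=157371228977/38880000000, spread=7114543559/89579520000

Answer: 1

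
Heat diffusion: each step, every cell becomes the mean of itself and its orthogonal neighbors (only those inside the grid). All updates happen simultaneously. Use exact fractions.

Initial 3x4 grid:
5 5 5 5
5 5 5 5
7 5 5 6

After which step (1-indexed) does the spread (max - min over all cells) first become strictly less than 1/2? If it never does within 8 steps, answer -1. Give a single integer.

Answer: 3

Derivation:
Step 1: max=17/3, min=5, spread=2/3
Step 2: max=50/9, min=5, spread=5/9
Step 3: max=2333/432, min=1211/240, spread=383/1080
  -> spread < 1/2 first at step 3
Step 4: max=17333/3240, min=36643/7200, spread=16873/64800
Step 5: max=4123231/777600, min=2649259/518400, spread=59737/311040
Step 6: max=246194639/46656000, min=159428641/31104000, spread=2820671/18662400
Step 7: max=14713930921/2799360000, min=3197730713/622080000, spread=25931417/223948800
Step 8: max=880537042739/167961600000, min=576828140801/111974400000, spread=1223586523/13436928000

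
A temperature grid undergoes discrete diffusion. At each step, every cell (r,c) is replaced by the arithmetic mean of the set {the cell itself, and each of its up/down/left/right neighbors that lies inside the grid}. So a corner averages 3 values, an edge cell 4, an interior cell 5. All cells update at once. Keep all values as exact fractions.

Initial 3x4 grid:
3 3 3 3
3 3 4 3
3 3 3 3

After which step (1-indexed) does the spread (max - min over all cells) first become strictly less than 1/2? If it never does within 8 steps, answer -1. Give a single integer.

Step 1: max=13/4, min=3, spread=1/4
  -> spread < 1/2 first at step 1
Step 2: max=323/100, min=3, spread=23/100
Step 3: max=15211/4800, min=1213/400, spread=131/960
Step 4: max=136151/43200, min=21991/7200, spread=841/8640
Step 5: max=54382051/17280000, min=4413373/1440000, spread=56863/691200
Step 6: max=488094341/155520000, min=39869543/12960000, spread=386393/6220800
Step 7: max=195017723131/62208000000, min=15972358813/5184000000, spread=26795339/497664000
Step 8: max=11681255714129/3732480000000, min=960206149667/311040000000, spread=254051069/5971968000

Answer: 1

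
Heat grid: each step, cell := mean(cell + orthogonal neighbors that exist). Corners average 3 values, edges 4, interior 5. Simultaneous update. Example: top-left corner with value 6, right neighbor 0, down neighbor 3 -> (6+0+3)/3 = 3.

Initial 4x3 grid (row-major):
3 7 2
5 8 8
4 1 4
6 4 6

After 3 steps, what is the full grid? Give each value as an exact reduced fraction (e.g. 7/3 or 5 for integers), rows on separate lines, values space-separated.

Answer: 919/180 1877/360 11653/2160
1171/240 6107/1200 7451/1440
1649/360 2807/600 6971/1440
9517/2160 12893/2880 4961/1080

Derivation:
After step 1:
  5 5 17/3
  5 29/5 11/2
  4 21/5 19/4
  14/3 17/4 14/3
After step 2:
  5 161/30 97/18
  99/20 51/10 1303/240
  67/15 23/5 1147/240
  155/36 1067/240 41/9
After step 3:
  919/180 1877/360 11653/2160
  1171/240 6107/1200 7451/1440
  1649/360 2807/600 6971/1440
  9517/2160 12893/2880 4961/1080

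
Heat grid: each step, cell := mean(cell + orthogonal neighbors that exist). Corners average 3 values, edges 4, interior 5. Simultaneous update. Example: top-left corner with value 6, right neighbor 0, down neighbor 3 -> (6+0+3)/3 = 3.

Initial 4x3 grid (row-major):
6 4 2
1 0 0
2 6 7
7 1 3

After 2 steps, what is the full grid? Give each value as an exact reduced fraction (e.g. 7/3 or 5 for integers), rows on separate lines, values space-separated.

Answer: 107/36 163/60 29/12
727/240 129/50 209/80
767/240 353/100 787/240
139/36 289/80 143/36

Derivation:
After step 1:
  11/3 3 2
  9/4 11/5 9/4
  4 16/5 4
  10/3 17/4 11/3
After step 2:
  107/36 163/60 29/12
  727/240 129/50 209/80
  767/240 353/100 787/240
  139/36 289/80 143/36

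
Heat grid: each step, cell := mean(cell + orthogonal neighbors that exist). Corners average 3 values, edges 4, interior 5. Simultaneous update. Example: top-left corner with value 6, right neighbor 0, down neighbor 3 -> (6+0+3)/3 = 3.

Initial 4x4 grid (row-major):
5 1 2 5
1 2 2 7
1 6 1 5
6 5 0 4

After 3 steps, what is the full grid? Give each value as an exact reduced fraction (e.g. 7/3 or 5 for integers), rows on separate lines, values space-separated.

After step 1:
  7/3 5/2 5/2 14/3
  9/4 12/5 14/5 19/4
  7/2 3 14/5 17/4
  4 17/4 5/2 3
After step 2:
  85/36 73/30 187/60 143/36
  629/240 259/100 61/20 247/60
  51/16 319/100 307/100 37/10
  47/12 55/16 251/80 13/4
After step 3:
  5339/2160 9451/3600 2263/720 2017/540
  19367/7200 16661/6000 4783/1500 2671/720
  2583/800 619/200 6459/2000 4241/1200
  253/72 8209/2400 2579/800 269/80

Answer: 5339/2160 9451/3600 2263/720 2017/540
19367/7200 16661/6000 4783/1500 2671/720
2583/800 619/200 6459/2000 4241/1200
253/72 8209/2400 2579/800 269/80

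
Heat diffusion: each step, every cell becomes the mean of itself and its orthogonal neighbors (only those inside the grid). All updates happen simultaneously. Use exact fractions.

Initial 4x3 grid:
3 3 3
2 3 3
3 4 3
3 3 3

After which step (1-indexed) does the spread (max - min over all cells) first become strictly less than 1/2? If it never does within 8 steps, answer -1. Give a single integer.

Step 1: max=13/4, min=8/3, spread=7/12
Step 2: max=19/6, min=101/36, spread=13/36
  -> spread < 1/2 first at step 2
Step 3: max=1127/360, min=1235/432, spread=587/2160
Step 4: max=135023/43200, min=187837/64800, spread=5879/25920
Step 5: max=8045707/2592000, min=1423351/486000, spread=272701/1555200
Step 6: max=480657893/155520000, min=343862651/116640000, spread=2660923/18662400
Step 7: max=28712678287/9331200000, min=20743075009/6998400000, spread=126629393/1119744000
Step 8: max=1717121249933/559872000000, min=1249348787231/419904000000, spread=1231748807/13436928000

Answer: 2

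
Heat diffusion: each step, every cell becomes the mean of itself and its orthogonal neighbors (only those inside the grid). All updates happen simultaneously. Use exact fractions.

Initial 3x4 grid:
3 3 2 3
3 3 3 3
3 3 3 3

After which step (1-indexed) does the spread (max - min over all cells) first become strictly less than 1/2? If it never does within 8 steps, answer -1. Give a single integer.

Answer: 1

Derivation:
Step 1: max=3, min=8/3, spread=1/3
  -> spread < 1/2 first at step 1
Step 2: max=3, min=329/120, spread=31/120
Step 3: max=3, min=3029/1080, spread=211/1080
Step 4: max=5353/1800, min=307103/108000, spread=14077/108000
Step 5: max=320317/108000, min=2775593/972000, spread=5363/48600
Step 6: max=177131/60000, min=83739191/29160000, spread=93859/1166400
Step 7: max=286263533/97200000, min=5038525519/1749600000, spread=4568723/69984000
Step 8: max=8566381111/2916000000, min=303147564371/104976000000, spread=8387449/167961600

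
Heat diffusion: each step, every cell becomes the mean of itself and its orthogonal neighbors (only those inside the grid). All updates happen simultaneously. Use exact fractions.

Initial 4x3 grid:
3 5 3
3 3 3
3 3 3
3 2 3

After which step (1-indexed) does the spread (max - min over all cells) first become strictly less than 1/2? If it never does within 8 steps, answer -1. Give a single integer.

Answer: 5

Derivation:
Step 1: max=11/3, min=8/3, spread=1
Step 2: max=427/120, min=653/240, spread=67/80
Step 3: max=3677/1080, min=6043/2160, spread=437/720
Step 4: max=1449643/432000, min=2450021/864000, spread=29951/57600
Step 5: max=12788813/3888000, min=22476211/7776000, spread=206761/518400
  -> spread < 1/2 first at step 5
Step 6: max=5074082323/1555200000, min=9065857421/3110400000, spread=14430763/41472000
Step 7: max=301230752657/93312000000, min=550016214439/186624000000, spread=139854109/497664000
Step 8: max=17952054917563/5598720000000, min=33236156000501/11197440000000, spread=7114543559/29859840000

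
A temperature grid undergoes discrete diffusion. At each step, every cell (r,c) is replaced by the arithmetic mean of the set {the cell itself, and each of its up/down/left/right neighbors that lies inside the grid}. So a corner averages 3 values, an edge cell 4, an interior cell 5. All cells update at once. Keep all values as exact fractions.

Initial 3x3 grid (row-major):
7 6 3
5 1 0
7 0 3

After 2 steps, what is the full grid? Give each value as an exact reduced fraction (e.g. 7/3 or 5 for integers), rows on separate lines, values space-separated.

After step 1:
  6 17/4 3
  5 12/5 7/4
  4 11/4 1
After step 2:
  61/12 313/80 3
  87/20 323/100 163/80
  47/12 203/80 11/6

Answer: 61/12 313/80 3
87/20 323/100 163/80
47/12 203/80 11/6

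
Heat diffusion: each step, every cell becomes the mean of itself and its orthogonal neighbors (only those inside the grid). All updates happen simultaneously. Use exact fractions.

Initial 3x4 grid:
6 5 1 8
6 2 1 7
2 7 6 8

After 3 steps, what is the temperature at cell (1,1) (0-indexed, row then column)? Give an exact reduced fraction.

Step 1: cell (1,1) = 21/5
Step 2: cell (1,1) = 387/100
Step 3: cell (1,1) = 1663/375
Full grid after step 3:
  9637/2160 29761/7200 32171/7200 10409/2160
  15653/3600 1663/375 1718/375 9539/1800
  3329/720 10837/2400 12307/2400 1331/240

Answer: 1663/375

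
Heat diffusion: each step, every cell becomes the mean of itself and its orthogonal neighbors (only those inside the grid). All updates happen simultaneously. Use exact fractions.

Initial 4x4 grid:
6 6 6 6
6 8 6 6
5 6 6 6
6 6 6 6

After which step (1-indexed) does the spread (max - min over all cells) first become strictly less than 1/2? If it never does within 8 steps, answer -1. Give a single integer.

Step 1: max=13/2, min=17/3, spread=5/6
Step 2: max=127/20, min=209/36, spread=49/90
Step 3: max=501/80, min=3193/540, spread=151/432
  -> spread < 1/2 first at step 3
Step 4: max=4469/720, min=96439/16200, spread=8227/32400
Step 5: max=445709/72000, min=2914453/486000, spread=376331/1944000
Step 6: max=3997747/648000, min=43856477/7290000, spread=4472707/29160000
Step 7: max=398897341/64800000, min=2639825113/437400000, spread=42185551/349920000
Step 8: max=398150711/64800000, min=19834384021/3280500000, spread=2575965787/26244000000

Answer: 3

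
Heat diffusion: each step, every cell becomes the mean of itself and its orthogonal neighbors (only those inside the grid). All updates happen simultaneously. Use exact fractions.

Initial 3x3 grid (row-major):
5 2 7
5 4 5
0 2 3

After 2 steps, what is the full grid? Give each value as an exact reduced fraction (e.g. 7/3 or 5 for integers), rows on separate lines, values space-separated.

After step 1:
  4 9/2 14/3
  7/2 18/5 19/4
  7/3 9/4 10/3
After step 2:
  4 503/120 167/36
  403/120 93/25 327/80
  97/36 691/240 31/9

Answer: 4 503/120 167/36
403/120 93/25 327/80
97/36 691/240 31/9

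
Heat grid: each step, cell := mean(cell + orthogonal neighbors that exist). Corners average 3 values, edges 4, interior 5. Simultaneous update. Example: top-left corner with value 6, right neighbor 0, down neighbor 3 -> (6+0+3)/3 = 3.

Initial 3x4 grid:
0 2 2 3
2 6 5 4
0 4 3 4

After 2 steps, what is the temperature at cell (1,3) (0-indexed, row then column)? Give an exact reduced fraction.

Step 1: cell (1,3) = 4
Step 2: cell (1,3) = 11/3
Full grid after step 2:
  35/18 319/120 25/8 10/3
  137/60 311/100 94/25 11/3
  29/12 261/80 179/48 35/9

Answer: 11/3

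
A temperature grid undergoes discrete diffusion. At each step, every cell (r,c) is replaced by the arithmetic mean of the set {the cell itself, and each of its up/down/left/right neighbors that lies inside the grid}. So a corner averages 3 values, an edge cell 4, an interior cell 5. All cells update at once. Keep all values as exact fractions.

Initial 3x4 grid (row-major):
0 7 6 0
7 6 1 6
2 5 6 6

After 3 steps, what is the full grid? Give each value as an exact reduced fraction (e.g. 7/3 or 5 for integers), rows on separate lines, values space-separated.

After step 1:
  14/3 19/4 7/2 4
  15/4 26/5 5 13/4
  14/3 19/4 9/2 6
After step 2:
  79/18 1087/240 69/16 43/12
  1097/240 469/100 429/100 73/16
  79/18 1147/240 81/16 55/12
After step 3:
  607/135 32257/7200 3343/800 299/72
  64939/14400 27431/6000 9167/2000 20423/4800
  2473/540 34057/7200 3743/800 341/72

Answer: 607/135 32257/7200 3343/800 299/72
64939/14400 27431/6000 9167/2000 20423/4800
2473/540 34057/7200 3743/800 341/72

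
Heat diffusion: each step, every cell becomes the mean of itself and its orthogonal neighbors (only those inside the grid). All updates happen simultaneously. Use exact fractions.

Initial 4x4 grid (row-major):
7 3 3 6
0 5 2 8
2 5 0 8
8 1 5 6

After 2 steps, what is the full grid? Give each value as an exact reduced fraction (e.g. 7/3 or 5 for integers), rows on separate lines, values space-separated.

Answer: 34/9 43/12 259/60 91/18
163/48 86/25 201/50 623/120
811/240 181/50 187/50 131/24
73/18 841/240 217/48 89/18

Derivation:
After step 1:
  10/3 9/2 7/2 17/3
  7/2 3 18/5 6
  15/4 13/5 4 11/2
  11/3 19/4 3 19/3
After step 2:
  34/9 43/12 259/60 91/18
  163/48 86/25 201/50 623/120
  811/240 181/50 187/50 131/24
  73/18 841/240 217/48 89/18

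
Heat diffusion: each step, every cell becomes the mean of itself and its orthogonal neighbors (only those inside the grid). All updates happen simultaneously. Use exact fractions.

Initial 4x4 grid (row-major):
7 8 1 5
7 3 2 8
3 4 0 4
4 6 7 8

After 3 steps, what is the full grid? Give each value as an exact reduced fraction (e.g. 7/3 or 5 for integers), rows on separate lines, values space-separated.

Answer: 11753/2160 34343/7200 6371/1440 4619/1080
4381/900 27503/6000 12209/3000 1267/288
4183/900 6311/1500 26447/6000 33539/7200
2423/540 8321/1800 8561/1800 11129/2160

Derivation:
After step 1:
  22/3 19/4 4 14/3
  5 24/5 14/5 19/4
  9/2 16/5 17/5 5
  13/3 21/4 21/4 19/3
After step 2:
  205/36 1253/240 973/240 161/36
  649/120 411/100 79/20 1033/240
  511/120 423/100 393/100 1169/240
  169/36 541/120 607/120 199/36
After step 3:
  11753/2160 34343/7200 6371/1440 4619/1080
  4381/900 27503/6000 12209/3000 1267/288
  4183/900 6311/1500 26447/6000 33539/7200
  2423/540 8321/1800 8561/1800 11129/2160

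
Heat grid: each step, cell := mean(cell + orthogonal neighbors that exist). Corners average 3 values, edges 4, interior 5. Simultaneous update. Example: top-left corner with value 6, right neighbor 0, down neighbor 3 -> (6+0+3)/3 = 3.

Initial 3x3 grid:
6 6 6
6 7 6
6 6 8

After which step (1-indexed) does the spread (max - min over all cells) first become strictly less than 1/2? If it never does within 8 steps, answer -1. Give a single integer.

Answer: 3

Derivation:
Step 1: max=27/4, min=6, spread=3/4
Step 2: max=121/18, min=489/80, spread=439/720
Step 3: max=7031/1080, min=2207/360, spread=41/108
  -> spread < 1/2 first at step 3
Step 4: max=420337/64800, min=134329/21600, spread=347/1296
Step 5: max=24971639/3888000, min=8080463/1296000, spread=2921/15552
Step 6: max=1493675233/233280000, min=487637161/77760000, spread=24611/186624
Step 7: max=89277785351/13996800000, min=29327326367/4665600000, spread=207329/2239488
Step 8: max=5346686713297/839808000000, min=1764034789849/279936000000, spread=1746635/26873856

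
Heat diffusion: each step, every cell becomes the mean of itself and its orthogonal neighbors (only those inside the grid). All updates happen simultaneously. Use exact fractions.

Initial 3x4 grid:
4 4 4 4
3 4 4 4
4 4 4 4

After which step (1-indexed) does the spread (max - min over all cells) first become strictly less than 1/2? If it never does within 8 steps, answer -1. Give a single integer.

Answer: 1

Derivation:
Step 1: max=4, min=11/3, spread=1/3
  -> spread < 1/2 first at step 1
Step 2: max=4, min=893/240, spread=67/240
Step 3: max=4, min=8203/2160, spread=437/2160
Step 4: max=3991/1000, min=3298469/864000, spread=29951/172800
Step 5: max=13421/3375, min=29888179/7776000, spread=206761/1555200
Step 6: max=21434329/5400000, min=11985404429/3110400000, spread=14430763/124416000
Step 7: max=1710347273/432000000, min=721388258311/186624000000, spread=139854109/1492992000
Step 8: max=153668771023/38880000000, min=43367288109749/11197440000000, spread=7114543559/89579520000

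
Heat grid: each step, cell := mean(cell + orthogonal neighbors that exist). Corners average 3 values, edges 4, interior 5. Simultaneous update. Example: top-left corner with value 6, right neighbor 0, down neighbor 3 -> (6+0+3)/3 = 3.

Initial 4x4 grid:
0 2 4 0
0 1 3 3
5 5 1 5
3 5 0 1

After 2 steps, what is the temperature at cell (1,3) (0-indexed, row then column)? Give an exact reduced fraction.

Answer: 599/240

Derivation:
Step 1: cell (1,3) = 11/4
Step 2: cell (1,3) = 599/240
Full grid after step 2:
  47/36 103/60 131/60 22/9
  457/240 9/4 62/25 599/240
  749/240 149/50 257/100 201/80
  65/18 191/60 49/20 25/12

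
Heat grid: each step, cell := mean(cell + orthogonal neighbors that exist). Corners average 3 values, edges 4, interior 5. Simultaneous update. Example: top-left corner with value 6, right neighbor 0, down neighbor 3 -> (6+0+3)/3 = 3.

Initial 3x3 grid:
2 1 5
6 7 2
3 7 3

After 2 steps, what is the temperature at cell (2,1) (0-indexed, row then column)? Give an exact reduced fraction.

Step 1: cell (2,1) = 5
Step 2: cell (2,1) = 71/15
Full grid after step 2:
  15/4 841/240 32/9
  523/120 221/50 931/240
  89/18 71/15 53/12

Answer: 71/15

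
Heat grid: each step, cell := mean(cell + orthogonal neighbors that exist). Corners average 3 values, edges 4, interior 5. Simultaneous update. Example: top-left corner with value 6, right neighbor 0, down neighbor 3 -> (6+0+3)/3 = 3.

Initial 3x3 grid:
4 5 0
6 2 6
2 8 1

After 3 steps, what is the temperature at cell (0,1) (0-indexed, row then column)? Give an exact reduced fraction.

Step 1: cell (0,1) = 11/4
Step 2: cell (0,1) = 1009/240
Step 3: cell (0,1) = 51383/14400
Full grid after step 3:
  1021/240 51383/14400 2011/540
  28829/7200 8507/2000 50033/14400
  9779/2160 56533/14400 493/120

Answer: 51383/14400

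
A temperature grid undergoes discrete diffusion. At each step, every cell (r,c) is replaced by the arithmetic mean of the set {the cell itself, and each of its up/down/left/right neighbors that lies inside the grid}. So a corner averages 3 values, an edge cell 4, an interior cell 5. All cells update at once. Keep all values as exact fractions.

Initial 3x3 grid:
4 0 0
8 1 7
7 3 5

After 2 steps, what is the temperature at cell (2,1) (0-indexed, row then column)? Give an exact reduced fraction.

Answer: 47/10

Derivation:
Step 1: cell (2,1) = 4
Step 2: cell (2,1) = 47/10
Full grid after step 2:
  41/12 683/240 41/18
  47/10 173/50 863/240
  5 47/10 49/12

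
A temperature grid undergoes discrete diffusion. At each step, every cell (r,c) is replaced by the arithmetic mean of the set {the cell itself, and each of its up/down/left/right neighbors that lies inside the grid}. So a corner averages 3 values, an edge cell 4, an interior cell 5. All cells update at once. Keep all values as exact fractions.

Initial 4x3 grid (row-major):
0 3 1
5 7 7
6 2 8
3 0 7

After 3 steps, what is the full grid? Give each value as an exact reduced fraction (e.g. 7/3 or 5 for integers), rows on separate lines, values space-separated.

After step 1:
  8/3 11/4 11/3
  9/2 24/5 23/4
  4 23/5 6
  3 3 5
After step 2:
  119/36 833/240 73/18
  479/120 112/25 1213/240
  161/40 112/25 427/80
  10/3 39/10 14/3
After step 3:
  7753/2160 55123/14400 4529/1080
  7111/1800 6443/1500 34069/7200
  1583/400 8889/2000 11723/2400
  1351/360 819/200 3337/720

Answer: 7753/2160 55123/14400 4529/1080
7111/1800 6443/1500 34069/7200
1583/400 8889/2000 11723/2400
1351/360 819/200 3337/720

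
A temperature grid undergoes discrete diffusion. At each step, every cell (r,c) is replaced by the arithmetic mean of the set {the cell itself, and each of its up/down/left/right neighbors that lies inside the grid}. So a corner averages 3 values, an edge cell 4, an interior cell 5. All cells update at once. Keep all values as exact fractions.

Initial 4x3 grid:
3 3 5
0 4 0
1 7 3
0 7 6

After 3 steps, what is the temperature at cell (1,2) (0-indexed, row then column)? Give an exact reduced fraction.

Step 1: cell (1,2) = 3
Step 2: cell (1,2) = 187/60
Step 3: cell (1,2) = 6133/1800
Full grid after step 3:
  607/240 42179/14400 6523/2160
  537/200 17941/6000 6133/1800
  5323/1800 1813/500 7073/1800
  1861/540 1599/400 599/135

Answer: 6133/1800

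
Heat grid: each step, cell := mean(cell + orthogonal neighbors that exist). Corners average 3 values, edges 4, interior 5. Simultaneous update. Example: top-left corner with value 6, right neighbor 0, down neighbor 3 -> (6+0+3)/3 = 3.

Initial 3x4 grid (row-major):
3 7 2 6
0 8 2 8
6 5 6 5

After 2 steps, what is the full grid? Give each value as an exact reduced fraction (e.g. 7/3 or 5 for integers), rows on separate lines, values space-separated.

After step 1:
  10/3 5 17/4 16/3
  17/4 22/5 26/5 21/4
  11/3 25/4 9/2 19/3
After step 2:
  151/36 1019/240 1187/240 89/18
  313/80 251/50 118/25 1327/240
  85/18 1129/240 1337/240 193/36

Answer: 151/36 1019/240 1187/240 89/18
313/80 251/50 118/25 1327/240
85/18 1129/240 1337/240 193/36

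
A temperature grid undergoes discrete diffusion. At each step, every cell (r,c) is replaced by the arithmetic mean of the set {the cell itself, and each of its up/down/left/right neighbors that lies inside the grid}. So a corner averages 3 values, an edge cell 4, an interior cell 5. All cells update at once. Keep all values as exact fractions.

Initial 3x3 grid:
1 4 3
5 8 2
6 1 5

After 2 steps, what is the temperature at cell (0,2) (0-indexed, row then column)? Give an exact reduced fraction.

Step 1: cell (0,2) = 3
Step 2: cell (0,2) = 23/6
Full grid after step 2:
  37/9 43/12 23/6
  49/12 9/2 85/24
  14/3 47/12 73/18

Answer: 23/6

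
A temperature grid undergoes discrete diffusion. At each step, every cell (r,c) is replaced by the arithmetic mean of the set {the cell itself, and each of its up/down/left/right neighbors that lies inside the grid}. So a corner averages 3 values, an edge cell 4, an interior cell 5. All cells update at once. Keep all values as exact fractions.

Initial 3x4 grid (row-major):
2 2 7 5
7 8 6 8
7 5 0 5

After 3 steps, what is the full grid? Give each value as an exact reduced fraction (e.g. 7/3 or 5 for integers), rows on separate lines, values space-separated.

After step 1:
  11/3 19/4 5 20/3
  6 28/5 29/5 6
  19/3 5 4 13/3
After step 2:
  173/36 1141/240 1333/240 53/9
  27/5 543/100 132/25 57/10
  52/9 157/30 287/60 43/9
After step 3:
  10771/2160 36979/7200 38659/7200 12343/2160
  803/150 10439/2000 10699/2000 3247/600
  1477/270 9551/1800 18067/3600 2747/540

Answer: 10771/2160 36979/7200 38659/7200 12343/2160
803/150 10439/2000 10699/2000 3247/600
1477/270 9551/1800 18067/3600 2747/540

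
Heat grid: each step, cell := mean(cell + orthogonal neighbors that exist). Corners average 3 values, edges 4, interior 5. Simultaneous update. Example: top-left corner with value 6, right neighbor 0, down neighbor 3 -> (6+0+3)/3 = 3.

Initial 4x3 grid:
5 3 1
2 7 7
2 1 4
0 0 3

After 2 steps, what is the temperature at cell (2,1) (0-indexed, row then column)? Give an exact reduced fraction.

Step 1: cell (2,1) = 14/5
Step 2: cell (2,1) = 64/25
Full grid after step 2:
  34/9 15/4 149/36
  151/48 391/100 97/24
  523/240 64/25 409/120
  35/36 17/10 85/36

Answer: 64/25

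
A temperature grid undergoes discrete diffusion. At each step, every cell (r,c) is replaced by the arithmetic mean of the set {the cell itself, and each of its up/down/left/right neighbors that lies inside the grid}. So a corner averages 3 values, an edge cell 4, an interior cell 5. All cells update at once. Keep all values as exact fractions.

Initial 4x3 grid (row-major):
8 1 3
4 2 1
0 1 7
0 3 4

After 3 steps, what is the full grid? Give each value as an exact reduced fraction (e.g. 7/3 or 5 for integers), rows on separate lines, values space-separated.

Answer: 6713/2160 7403/2400 731/270
20729/7200 5259/2000 5251/1800
1681/800 15847/6000 10277/3600
1457/720 4261/1800 3353/1080

Derivation:
After step 1:
  13/3 7/2 5/3
  7/2 9/5 13/4
  5/4 13/5 13/4
  1 2 14/3
After step 2:
  34/9 113/40 101/36
  653/240 293/100 299/120
  167/80 109/50 413/120
  17/12 77/30 119/36
After step 3:
  6713/2160 7403/2400 731/270
  20729/7200 5259/2000 5251/1800
  1681/800 15847/6000 10277/3600
  1457/720 4261/1800 3353/1080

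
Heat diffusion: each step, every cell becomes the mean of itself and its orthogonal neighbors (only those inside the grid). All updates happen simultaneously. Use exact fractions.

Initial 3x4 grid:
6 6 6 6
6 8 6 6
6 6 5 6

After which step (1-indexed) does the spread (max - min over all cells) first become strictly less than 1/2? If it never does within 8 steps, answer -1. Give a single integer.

Step 1: max=13/2, min=17/3, spread=5/6
Step 2: max=637/100, min=209/36, spread=127/225
Step 3: max=15107/2400, min=3193/540, spread=8243/21600
  -> spread < 1/2 first at step 3
Step 4: max=135587/21600, min=96439/16200, spread=4201/12960
Step 5: max=8089903/1296000, min=5833811/972000, spread=186893/777600
Step 6: max=484376117/77760000, min=351344269/58320000, spread=1910051/9331200
Step 7: max=28968828703/4665600000, min=21163623971/3499200000, spread=90079609/559872000
Step 8: max=1734556663277/279936000000, min=1272909658489/209952000000, spread=896250847/6718464000

Answer: 3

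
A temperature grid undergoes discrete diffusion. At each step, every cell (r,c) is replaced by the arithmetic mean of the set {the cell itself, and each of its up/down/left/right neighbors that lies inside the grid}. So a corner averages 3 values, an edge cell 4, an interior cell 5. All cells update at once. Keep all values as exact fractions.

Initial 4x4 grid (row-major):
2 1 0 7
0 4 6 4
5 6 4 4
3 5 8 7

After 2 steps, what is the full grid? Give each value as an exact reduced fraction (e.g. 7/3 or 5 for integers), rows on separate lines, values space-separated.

Answer: 11/6 193/80 751/240 149/36
213/80 163/50 427/100 259/60
923/240 114/25 99/20 329/60
40/9 619/120 703/120 205/36

Derivation:
After step 1:
  1 7/4 7/2 11/3
  11/4 17/5 18/5 21/4
  7/2 24/5 28/5 19/4
  13/3 11/2 6 19/3
After step 2:
  11/6 193/80 751/240 149/36
  213/80 163/50 427/100 259/60
  923/240 114/25 99/20 329/60
  40/9 619/120 703/120 205/36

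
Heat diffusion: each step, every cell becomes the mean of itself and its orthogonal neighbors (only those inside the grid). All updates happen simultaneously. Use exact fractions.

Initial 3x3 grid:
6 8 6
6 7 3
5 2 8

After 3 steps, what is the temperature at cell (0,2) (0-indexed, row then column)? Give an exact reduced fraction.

Answer: 12607/2160

Derivation:
Step 1: cell (0,2) = 17/3
Step 2: cell (0,2) = 221/36
Step 3: cell (0,2) = 12607/2160
Full grid after step 3:
  13027/2160 88459/14400 12607/2160
  2319/400 11061/2000 3391/600
  5641/1080 38317/7200 5551/1080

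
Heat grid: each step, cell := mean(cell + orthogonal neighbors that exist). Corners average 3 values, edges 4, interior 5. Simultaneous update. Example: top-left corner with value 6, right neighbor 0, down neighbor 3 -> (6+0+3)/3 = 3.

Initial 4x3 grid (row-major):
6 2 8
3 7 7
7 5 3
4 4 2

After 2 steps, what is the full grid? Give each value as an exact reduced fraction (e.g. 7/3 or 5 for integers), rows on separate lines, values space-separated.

After step 1:
  11/3 23/4 17/3
  23/4 24/5 25/4
  19/4 26/5 17/4
  5 15/4 3
After step 2:
  91/18 1193/240 53/9
  569/120 111/20 629/120
  207/40 91/20 187/40
  9/2 339/80 11/3

Answer: 91/18 1193/240 53/9
569/120 111/20 629/120
207/40 91/20 187/40
9/2 339/80 11/3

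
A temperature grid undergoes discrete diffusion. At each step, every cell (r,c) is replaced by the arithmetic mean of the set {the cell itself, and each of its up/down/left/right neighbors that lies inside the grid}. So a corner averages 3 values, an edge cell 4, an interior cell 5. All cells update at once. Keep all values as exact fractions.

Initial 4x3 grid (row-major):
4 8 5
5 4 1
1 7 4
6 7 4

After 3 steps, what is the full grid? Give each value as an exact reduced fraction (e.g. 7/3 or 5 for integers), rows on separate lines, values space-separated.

Answer: 1057/216 67657/14400 2003/432
32911/7200 3511/750 3917/900
34411/7200 27553/6000 5531/1200
10501/2160 4517/900 1721/360

Derivation:
After step 1:
  17/3 21/4 14/3
  7/2 5 7/2
  19/4 23/5 4
  14/3 6 5
After step 2:
  173/36 247/48 161/36
  227/48 437/100 103/24
  1051/240 487/100 171/40
  185/36 76/15 5
After step 3:
  1057/216 67657/14400 2003/432
  32911/7200 3511/750 3917/900
  34411/7200 27553/6000 5531/1200
  10501/2160 4517/900 1721/360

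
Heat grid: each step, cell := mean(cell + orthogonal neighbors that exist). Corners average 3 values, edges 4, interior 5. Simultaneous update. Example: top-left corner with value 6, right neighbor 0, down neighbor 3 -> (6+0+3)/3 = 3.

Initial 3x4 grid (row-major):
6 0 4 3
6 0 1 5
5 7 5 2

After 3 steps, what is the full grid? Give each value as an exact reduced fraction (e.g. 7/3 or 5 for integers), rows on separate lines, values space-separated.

Answer: 2561/720 3793/1200 3443/1200 443/144
19247/4800 7003/2000 6513/2000 15257/4800
3191/720 4843/1200 1431/400 57/16

Derivation:
After step 1:
  4 5/2 2 4
  17/4 14/5 3 11/4
  6 17/4 15/4 4
After step 2:
  43/12 113/40 23/8 35/12
  341/80 84/25 143/50 55/16
  29/6 21/5 15/4 7/2
After step 3:
  2561/720 3793/1200 3443/1200 443/144
  19247/4800 7003/2000 6513/2000 15257/4800
  3191/720 4843/1200 1431/400 57/16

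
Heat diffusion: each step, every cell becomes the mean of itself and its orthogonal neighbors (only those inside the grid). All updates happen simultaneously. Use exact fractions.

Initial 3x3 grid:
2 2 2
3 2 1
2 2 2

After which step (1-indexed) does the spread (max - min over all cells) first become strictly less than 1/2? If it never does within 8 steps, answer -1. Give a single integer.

Answer: 2

Derivation:
Step 1: max=7/3, min=5/3, spread=2/3
Step 2: max=107/48, min=85/48, spread=11/24
  -> spread < 1/2 first at step 2
Step 3: max=1241/576, min=1063/576, spread=89/288
Step 4: max=14579/6912, min=13069/6912, spread=755/3456
Step 5: max=172241/82944, min=159535/82944, spread=6353/41472
Step 6: max=2044187/995328, min=1937125/995328, spread=53531/497664
Step 7: max=24338825/11943936, min=23436919/11943936, spread=450953/5971968
Step 8: max=290453507/143327232, min=282855421/143327232, spread=3799043/71663616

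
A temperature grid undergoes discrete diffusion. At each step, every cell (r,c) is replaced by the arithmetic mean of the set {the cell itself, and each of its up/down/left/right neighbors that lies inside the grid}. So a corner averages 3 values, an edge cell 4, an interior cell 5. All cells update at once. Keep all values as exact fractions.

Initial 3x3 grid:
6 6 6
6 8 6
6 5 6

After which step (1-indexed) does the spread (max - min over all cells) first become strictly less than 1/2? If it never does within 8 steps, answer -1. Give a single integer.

Step 1: max=13/2, min=17/3, spread=5/6
Step 2: max=639/100, min=1427/240, spread=533/1200
  -> spread < 1/2 first at step 2
Step 3: max=15139/2400, min=13087/2160, spread=5381/21600
Step 4: max=67487/10800, min=5272523/864000, spread=126437/864000
Step 5: max=53837351/8640000, min=47723143/7776000, spread=7304729/77760000
Step 6: max=80486111/12960000, min=19127851907/3110400000, spread=188814733/3110400000
Step 7: max=64314063353/10368000000, min=172515489487/27993600000, spread=11324815661/279936000000
Step 8: max=867065609947/139968000000, min=69059328491963/11197440000000, spread=101973434599/3732480000000

Answer: 2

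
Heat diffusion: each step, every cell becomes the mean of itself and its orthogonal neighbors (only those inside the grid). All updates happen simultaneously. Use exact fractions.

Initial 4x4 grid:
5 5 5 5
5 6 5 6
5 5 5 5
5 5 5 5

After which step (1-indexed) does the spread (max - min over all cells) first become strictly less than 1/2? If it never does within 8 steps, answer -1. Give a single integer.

Answer: 1

Derivation:
Step 1: max=27/5, min=5, spread=2/5
  -> spread < 1/2 first at step 1
Step 2: max=637/120, min=5, spread=37/120
Step 3: max=11339/2160, min=2013/400, spread=293/1350
Step 4: max=225259/43200, min=36391/7200, spread=6913/43200
Step 5: max=2026567/388800, min=203001/40000, spread=333733/2430000
Step 6: max=302993009/58320000, min=32942383/6480000, spread=3255781/29160000
Step 7: max=9079911299/1749600000, min=990576733/194400000, spread=82360351/874800000
Step 8: max=271905022841/52488000000, min=29750651911/5832000000, spread=2074577821/26244000000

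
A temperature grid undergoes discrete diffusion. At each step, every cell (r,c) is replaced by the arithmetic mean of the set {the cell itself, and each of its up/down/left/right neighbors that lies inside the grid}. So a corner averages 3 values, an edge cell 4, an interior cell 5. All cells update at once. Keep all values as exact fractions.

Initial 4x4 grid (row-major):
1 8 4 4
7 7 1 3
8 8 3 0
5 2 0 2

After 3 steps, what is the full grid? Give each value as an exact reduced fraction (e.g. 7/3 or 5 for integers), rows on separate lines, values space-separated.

After step 1:
  16/3 5 17/4 11/3
  23/4 31/5 18/5 2
  7 28/5 12/5 2
  5 15/4 7/4 2/3
After step 2:
  193/36 1247/240 991/240 119/36
  1457/240 523/100 369/100 169/60
  467/80 499/100 307/100 53/30
  21/4 161/40 257/120 53/36
After step 3:
  2993/540 35849/7200 29377/7200 7381/2160
  40499/7200 7553/1500 22723/6000 10421/3600
  13289/2400 9261/2000 1879/600 8213/3600
  403/80 2461/600 4819/1800 1937/1080

Answer: 2993/540 35849/7200 29377/7200 7381/2160
40499/7200 7553/1500 22723/6000 10421/3600
13289/2400 9261/2000 1879/600 8213/3600
403/80 2461/600 4819/1800 1937/1080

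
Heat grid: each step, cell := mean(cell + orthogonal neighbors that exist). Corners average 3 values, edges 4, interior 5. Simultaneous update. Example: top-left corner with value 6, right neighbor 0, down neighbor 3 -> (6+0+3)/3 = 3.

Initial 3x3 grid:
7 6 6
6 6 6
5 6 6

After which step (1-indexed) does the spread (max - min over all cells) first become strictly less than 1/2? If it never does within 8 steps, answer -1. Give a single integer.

Step 1: max=19/3, min=17/3, spread=2/3
Step 2: max=223/36, min=209/36, spread=7/18
  -> spread < 1/2 first at step 2
Step 3: max=2641/432, min=2543/432, spread=49/216
Step 4: max=41983/6912, min=40961/6912, spread=511/3456
Step 5: max=501973/82944, min=493355/82944, spread=4309/41472
Step 6: max=6008263/995328, min=5935673/995328, spread=36295/497664
Step 7: max=71969389/11943936, min=71357843/11943936, spread=305773/5971968
Step 8: max=862539343/143327232, min=857387441/143327232, spread=2575951/71663616

Answer: 2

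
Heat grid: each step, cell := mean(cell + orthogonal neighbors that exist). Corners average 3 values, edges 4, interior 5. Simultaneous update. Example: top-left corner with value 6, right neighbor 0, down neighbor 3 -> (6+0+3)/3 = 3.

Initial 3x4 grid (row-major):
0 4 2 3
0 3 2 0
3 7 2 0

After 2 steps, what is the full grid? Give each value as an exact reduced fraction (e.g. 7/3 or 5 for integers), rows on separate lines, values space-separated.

Answer: 61/36 143/60 127/60 17/9
281/120 5/2 47/20 323/240
103/36 391/120 269/120 14/9

Derivation:
After step 1:
  4/3 9/4 11/4 5/3
  3/2 16/5 9/5 5/4
  10/3 15/4 11/4 2/3
After step 2:
  61/36 143/60 127/60 17/9
  281/120 5/2 47/20 323/240
  103/36 391/120 269/120 14/9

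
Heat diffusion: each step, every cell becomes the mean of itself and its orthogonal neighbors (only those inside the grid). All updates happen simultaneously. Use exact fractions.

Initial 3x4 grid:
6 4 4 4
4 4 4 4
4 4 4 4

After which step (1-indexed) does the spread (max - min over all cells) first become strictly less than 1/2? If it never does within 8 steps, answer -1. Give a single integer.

Answer: 3

Derivation:
Step 1: max=14/3, min=4, spread=2/3
Step 2: max=41/9, min=4, spread=5/9
Step 3: max=473/108, min=4, spread=41/108
  -> spread < 1/2 first at step 3
Step 4: max=56057/12960, min=4, spread=4217/12960
Step 5: max=3319549/777600, min=14479/3600, spread=38417/155520
Step 6: max=197824211/46656000, min=290597/72000, spread=1903471/9331200
Step 7: max=11798429089/2799360000, min=8755759/2160000, spread=18038617/111974400
Step 8: max=705114582851/167961600000, min=790526759/194400000, spread=883978523/6718464000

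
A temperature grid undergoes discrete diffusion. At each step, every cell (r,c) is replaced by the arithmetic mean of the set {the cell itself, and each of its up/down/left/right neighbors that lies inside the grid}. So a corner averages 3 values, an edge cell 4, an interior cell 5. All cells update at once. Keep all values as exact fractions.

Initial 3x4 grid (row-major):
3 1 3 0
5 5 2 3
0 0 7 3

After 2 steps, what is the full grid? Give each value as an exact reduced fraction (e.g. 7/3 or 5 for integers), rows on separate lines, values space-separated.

Answer: 37/12 101/40 21/8 11/6
631/240 317/100 131/50 37/12
95/36 77/30 43/12 28/9

Derivation:
After step 1:
  3 3 3/2 2
  13/4 13/5 4 2
  5/3 3 3 13/3
After step 2:
  37/12 101/40 21/8 11/6
  631/240 317/100 131/50 37/12
  95/36 77/30 43/12 28/9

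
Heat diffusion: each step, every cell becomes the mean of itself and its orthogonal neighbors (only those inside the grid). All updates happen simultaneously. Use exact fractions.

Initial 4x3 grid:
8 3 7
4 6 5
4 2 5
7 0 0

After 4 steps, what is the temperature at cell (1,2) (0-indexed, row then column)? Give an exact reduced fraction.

Step 1: cell (1,2) = 23/4
Step 2: cell (1,2) = 71/16
Step 3: cell (1,2) = 3681/800
Step 4: cell (1,2) = 34979/8000
Full grid after step 4:
  4039/800 11143/2250 107003/21600
  329311/72000 137489/30000 34979/8000
  860473/216000 1331593/360000 786973/216000
  445673/129600 2803547/864000 396773/129600

Answer: 34979/8000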